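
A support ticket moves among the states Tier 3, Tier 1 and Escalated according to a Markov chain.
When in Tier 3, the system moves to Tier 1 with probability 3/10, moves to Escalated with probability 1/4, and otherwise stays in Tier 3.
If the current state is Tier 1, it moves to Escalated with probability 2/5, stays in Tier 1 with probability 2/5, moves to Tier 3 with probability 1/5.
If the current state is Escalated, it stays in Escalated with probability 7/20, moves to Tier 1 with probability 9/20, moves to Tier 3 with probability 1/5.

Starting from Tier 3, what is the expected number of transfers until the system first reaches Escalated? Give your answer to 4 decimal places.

Let t(s) be the expected number of transfers to first reach Escalated from state s, with t(Escalated) = 0. Conditioning on the first transfer:
t(Tier 3) = 1 + 0.45·t(Tier 3) + 0.3·t(Tier 1)
t(Tier 1) = 1 + 0.2·t(Tier 3) + 0.4·t(Tier 1)
Solving: t(Tier 3) = 3.3333, t(Tier 1) = 2.7778.
Expected transfers from Tier 3 to Escalated: 3.3333.

3.3333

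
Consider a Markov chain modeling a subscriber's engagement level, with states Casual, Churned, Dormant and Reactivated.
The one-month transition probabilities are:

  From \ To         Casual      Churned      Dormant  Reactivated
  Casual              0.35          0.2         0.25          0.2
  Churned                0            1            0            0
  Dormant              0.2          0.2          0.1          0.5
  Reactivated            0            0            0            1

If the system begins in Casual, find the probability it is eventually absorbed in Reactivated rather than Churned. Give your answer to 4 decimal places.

Let h(s) be the probability of absorption at Reactivated starting from transient state s. Then h(Reactivated) = 1 and h(Churned) = 0. By first-step analysis:
h(Casual) = 0.35·h(Casual) + 0.2·0 + 0.25·h(Dormant) + 0.2·1
h(Dormant) = 0.2·h(Casual) + 0.2·0 + 0.1·h(Dormant) + 0.5·1
Solving: h(Casual) = 0.5701, h(Dormant) = 0.6822.
Starting from Casual, the probability is 0.5701.

0.5701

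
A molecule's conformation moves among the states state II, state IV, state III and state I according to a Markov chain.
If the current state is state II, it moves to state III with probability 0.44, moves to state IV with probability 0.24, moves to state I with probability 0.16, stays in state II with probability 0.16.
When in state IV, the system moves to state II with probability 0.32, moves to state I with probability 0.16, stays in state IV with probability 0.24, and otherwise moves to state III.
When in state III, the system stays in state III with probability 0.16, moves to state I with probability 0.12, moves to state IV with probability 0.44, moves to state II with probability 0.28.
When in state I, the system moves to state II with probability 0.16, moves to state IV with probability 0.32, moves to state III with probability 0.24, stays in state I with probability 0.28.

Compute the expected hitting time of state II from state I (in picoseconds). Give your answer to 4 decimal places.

Let t(s) be the expected number of picoseconds to first reach state II from state s, with t(state II) = 0. Conditioning on the first picosecond:
t(state IV) = 1 + 0.24·t(state IV) + 0.28·t(state III) + 0.16·t(state I)
t(state III) = 1 + 0.44·t(state IV) + 0.16·t(state III) + 0.12·t(state I)
t(state I) = 1 + 0.32·t(state IV) + 0.24·t(state III) + 0.28·t(state I)
Solving: t(state IV) = 3.5345, t(state III) = 3.6379, t(state I) = 4.1724.
Expected picoseconds from state I to state II: 4.1724.

4.1724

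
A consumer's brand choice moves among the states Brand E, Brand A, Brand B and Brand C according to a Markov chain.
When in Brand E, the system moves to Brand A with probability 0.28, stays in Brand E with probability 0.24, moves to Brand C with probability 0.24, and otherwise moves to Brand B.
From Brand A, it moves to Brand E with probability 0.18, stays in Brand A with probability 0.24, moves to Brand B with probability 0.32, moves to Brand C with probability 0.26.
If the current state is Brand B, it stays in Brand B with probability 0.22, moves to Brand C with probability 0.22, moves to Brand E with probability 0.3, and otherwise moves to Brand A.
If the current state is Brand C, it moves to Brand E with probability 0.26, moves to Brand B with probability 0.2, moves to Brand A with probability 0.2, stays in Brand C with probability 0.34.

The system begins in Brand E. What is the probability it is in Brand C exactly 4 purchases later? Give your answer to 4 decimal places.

0.2666

Propagate the distribution vector 4 purchases from Brand E.
After 0 purchases: (1.0000, 0.0000, 0.0000, 0.0000)
After 1 purchase: (0.2400, 0.2800, 0.2400, 0.2400)
After 2 purchases: (0.2424, 0.2448, 0.2480, 0.2648)
After 3 purchases: (0.2455, 0.2441, 0.2440, 0.2664)
After 4 purchases: (0.2453, 0.2440, 0.2440, 0.2666)
P(in Brand C after 4 purchases) = 0.2666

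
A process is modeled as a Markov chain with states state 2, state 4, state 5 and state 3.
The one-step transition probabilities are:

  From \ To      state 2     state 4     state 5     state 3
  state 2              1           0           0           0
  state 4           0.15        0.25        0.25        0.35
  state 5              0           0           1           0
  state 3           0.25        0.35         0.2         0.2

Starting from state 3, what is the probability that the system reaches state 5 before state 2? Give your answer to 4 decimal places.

0.4974

Let h(s) be the probability of absorption at state 5 starting from transient state s. Then h(state 5) = 1 and h(state 2) = 0. By first-step analysis:
h(state 4) = 0.15·0 + 0.25·h(state 4) + 0.25·1 + 0.35·h(state 3)
h(state 3) = 0.25·0 + 0.35·h(state 4) + 0.2·1 + 0.2·h(state 3)
Solving: h(state 4) = 0.5654, h(state 3) = 0.4974.
Starting from state 3, the probability is 0.4974.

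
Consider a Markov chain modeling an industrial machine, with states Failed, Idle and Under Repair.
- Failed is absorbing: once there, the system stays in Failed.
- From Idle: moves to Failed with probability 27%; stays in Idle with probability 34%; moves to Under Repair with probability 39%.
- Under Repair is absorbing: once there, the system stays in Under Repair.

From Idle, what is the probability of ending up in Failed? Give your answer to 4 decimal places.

0.4091

Let h(s) be the probability of absorption at Failed starting from transient state s. Then h(Failed) = 1 and h(Under Repair) = 0. By first-step analysis:
h(Idle) = 0.27·1 + 0.34·h(Idle) + 0.39·0
Solving: h(Idle) = 0.4091.
Starting from Idle, the probability is 0.4091.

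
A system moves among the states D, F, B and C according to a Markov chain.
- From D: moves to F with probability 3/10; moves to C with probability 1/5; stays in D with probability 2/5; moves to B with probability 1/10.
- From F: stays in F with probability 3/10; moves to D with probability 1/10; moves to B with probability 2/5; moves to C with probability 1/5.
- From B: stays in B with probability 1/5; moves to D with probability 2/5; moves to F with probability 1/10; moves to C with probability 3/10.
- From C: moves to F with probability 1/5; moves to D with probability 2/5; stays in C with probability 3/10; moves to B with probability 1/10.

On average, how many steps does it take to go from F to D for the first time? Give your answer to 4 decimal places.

Let t(s) be the expected number of steps to first reach D from state s, with t(D) = 0. Conditioning on the first step:
t(F) = 1 + 0.3·t(F) + 0.4·t(B) + 0.2·t(C)
t(B) = 1 + 0.1·t(F) + 0.2·t(B) + 0.3·t(C)
t(C) = 1 + 0.2·t(F) + 0.1·t(B) + 0.3·t(C)
Solving: t(F) = 3.8947, t(B) = 2.8421, t(C) = 2.9474.
Expected steps from F to D: 3.8947.

3.8947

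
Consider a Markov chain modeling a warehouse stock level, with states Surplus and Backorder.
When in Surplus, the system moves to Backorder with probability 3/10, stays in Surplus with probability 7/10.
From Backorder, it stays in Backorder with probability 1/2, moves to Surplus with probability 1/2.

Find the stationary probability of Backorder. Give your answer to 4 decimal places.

0.3750

Let the stationary distribution be π with π = πP and π_1 + π_2 = 1.
π_1 = 0.7·π_1 + 0.5·π_2
Solving with the normalization constraint gives π = (0.6250, 0.3750).
So the stationary probability of Backorder is 0.3750.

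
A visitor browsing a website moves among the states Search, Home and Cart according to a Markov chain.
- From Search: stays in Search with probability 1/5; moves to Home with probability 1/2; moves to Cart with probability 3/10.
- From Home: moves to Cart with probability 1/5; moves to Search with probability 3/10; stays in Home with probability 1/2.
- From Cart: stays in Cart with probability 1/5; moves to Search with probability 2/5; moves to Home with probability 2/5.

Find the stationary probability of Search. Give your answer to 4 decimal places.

0.2936

Let the stationary distribution be π with π = πP and π_1 + π_2 + π_3 = 1.
π_1 = 0.2·π_1 + 0.3·π_2 + 0.4·π_3
π_2 = 0.5·π_1 + 0.5·π_2 + 0.4·π_3
Solving with the normalization constraint gives π = (0.2936, 0.4771, 0.2294).
So the stationary probability of Search is 0.2936.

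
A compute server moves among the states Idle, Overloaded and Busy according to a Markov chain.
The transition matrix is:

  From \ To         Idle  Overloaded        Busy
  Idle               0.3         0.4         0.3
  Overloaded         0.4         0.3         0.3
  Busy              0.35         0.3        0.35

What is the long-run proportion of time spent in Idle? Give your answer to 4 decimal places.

0.3493

Let the stationary distribution be π with π = πP and π_1 + π_2 + π_3 = 1.
π_1 = 0.3·π_1 + 0.4·π_2 + 0.35·π_3
π_2 = 0.4·π_1 + 0.3·π_2 + 0.3·π_3
Solving with the normalization constraint gives π = (0.3493, 0.3349, 0.3158).
So the stationary probability of Idle is 0.3493.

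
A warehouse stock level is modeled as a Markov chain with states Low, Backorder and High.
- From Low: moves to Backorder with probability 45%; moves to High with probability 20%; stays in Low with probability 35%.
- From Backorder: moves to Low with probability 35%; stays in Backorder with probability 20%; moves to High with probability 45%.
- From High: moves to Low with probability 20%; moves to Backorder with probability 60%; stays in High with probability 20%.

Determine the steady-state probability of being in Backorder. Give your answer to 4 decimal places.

0.3959

Let the stationary distribution be π with π = πP and π_1 + π_2 + π_3 = 1.
π_1 = 0.35·π_1 + 0.35·π_2 + 0.2·π_3
π_2 = 0.45·π_1 + 0.2·π_2 + 0.6·π_3
Solving with the normalization constraint gives π = (0.3052, 0.3959, 0.2990).
So the stationary probability of Backorder is 0.3959.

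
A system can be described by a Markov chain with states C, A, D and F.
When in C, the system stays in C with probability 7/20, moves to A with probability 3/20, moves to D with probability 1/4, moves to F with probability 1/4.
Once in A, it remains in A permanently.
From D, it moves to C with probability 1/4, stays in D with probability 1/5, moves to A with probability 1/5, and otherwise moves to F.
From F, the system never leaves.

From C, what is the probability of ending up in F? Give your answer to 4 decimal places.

Let h(s) be the probability of absorption at F starting from transient state s. Then h(F) = 1 and h(A) = 0. By first-step analysis:
h(C) = 0.35·h(C) + 0.15·0 + 0.25·h(D) + 0.25·1
h(D) = 0.25·h(C) + 0.2·0 + 0.2·h(D) + 0.35·1
Solving: h(C) = 0.6284, h(D) = 0.6339.
Starting from C, the probability is 0.6284.

0.6284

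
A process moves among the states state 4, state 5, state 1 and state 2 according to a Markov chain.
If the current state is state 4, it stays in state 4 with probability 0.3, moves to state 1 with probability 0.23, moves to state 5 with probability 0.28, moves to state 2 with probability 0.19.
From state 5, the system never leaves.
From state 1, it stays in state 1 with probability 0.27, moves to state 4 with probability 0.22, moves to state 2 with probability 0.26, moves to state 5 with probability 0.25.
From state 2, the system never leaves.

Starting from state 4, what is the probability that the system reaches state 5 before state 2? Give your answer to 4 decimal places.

0.5689

Let h(s) be the probability of absorption at state 5 starting from transient state s. Then h(state 5) = 1 and h(state 2) = 0. By first-step analysis:
h(state 4) = 0.3·h(state 4) + 0.28·1 + 0.23·h(state 1) + 0.19·0
h(state 1) = 0.22·h(state 4) + 0.25·1 + 0.27·h(state 1) + 0.26·0
Solving: h(state 4) = 0.5689, h(state 1) = 0.5139.
Starting from state 4, the probability is 0.5689.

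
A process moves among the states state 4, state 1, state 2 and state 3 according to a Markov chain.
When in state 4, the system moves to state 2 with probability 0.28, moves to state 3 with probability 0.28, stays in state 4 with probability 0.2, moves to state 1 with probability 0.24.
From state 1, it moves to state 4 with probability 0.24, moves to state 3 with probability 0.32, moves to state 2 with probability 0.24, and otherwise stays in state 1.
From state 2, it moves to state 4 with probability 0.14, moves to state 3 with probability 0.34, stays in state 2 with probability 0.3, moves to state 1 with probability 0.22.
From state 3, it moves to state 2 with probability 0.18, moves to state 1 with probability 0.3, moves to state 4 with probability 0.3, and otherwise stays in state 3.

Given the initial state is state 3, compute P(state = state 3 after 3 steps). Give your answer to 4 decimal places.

0.2871

Propagate the distribution vector 3 steps from state 3.
After 0 steps: (0.0000, 0.0000, 0.0000, 1.0000)
After 1 step: (0.3000, 0.3000, 0.1800, 0.2200)
After 2 steps: (0.2232, 0.2376, 0.2496, 0.2896)
After 3 steps: (0.2235, 0.2429, 0.2465, 0.2871)
P(in state 3 after 3 steps) = 0.2871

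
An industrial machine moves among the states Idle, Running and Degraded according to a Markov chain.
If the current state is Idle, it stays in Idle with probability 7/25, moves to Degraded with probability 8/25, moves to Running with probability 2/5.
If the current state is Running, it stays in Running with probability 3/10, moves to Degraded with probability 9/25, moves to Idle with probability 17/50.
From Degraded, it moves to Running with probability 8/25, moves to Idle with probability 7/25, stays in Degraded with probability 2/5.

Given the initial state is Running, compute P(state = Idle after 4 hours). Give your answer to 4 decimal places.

Propagate the distribution vector 4 hours from Running.
After 0 hours: (0.0000, 1.0000, 0.0000)
After 1 hour: (0.3400, 0.3000, 0.3600)
After 2 hours: (0.2980, 0.3412, 0.3608)
After 3 hours: (0.3005, 0.3370, 0.3625)
After 4 hours: (0.3002, 0.3373, 0.3625)
P(in Idle after 4 hours) = 0.3002

0.3002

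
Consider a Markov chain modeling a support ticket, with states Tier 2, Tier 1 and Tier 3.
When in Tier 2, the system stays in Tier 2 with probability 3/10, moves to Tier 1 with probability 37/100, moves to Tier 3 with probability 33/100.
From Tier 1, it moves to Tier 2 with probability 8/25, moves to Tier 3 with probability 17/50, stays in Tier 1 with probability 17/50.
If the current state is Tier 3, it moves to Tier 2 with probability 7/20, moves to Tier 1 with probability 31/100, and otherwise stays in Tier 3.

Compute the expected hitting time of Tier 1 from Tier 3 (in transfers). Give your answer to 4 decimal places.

3.0303

Let t(s) be the expected number of transfers to first reach Tier 1 from state s, with t(Tier 1) = 0. Conditioning on the first transfer:
t(Tier 2) = 1 + 0.3·t(Tier 2) + 0.33·t(Tier 3)
t(Tier 3) = 1 + 0.35·t(Tier 2) + 0.34·t(Tier 3)
Solving: t(Tier 2) = 2.8571, t(Tier 3) = 3.0303.
Expected transfers from Tier 3 to Tier 1: 3.0303.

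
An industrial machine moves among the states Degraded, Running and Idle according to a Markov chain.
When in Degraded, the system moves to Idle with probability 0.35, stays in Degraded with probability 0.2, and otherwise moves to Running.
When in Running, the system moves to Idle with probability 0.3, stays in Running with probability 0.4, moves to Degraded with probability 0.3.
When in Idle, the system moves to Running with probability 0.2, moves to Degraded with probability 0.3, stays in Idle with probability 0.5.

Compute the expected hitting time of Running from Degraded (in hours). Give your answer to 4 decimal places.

2.8814

Let t(s) be the expected number of hours to first reach Running from state s, with t(Running) = 0. Conditioning on the first hour:
t(Degraded) = 1 + 0.2·t(Degraded) + 0.35·t(Idle)
t(Idle) = 1 + 0.3·t(Degraded) + 0.5·t(Idle)
Solving: t(Degraded) = 2.8814, t(Idle) = 3.7288.
Expected hours from Degraded to Running: 2.8814.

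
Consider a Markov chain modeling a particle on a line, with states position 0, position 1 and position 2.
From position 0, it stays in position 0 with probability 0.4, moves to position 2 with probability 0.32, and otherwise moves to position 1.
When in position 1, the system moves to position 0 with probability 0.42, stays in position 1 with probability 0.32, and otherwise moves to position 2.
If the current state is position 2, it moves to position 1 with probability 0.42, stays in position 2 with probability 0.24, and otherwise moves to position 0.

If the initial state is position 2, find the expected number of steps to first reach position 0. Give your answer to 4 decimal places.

2.6987

Let t(s) be the expected number of steps to first reach position 0 from state s, with t(position 0) = 0. Conditioning on the first step:
t(position 1) = 1 + 0.32·t(position 1) + 0.26·t(position 2)
t(position 2) = 1 + 0.42·t(position 1) + 0.24·t(position 2)
Solving: t(position 1) = 2.5025, t(position 2) = 2.6987.
Expected steps from position 2 to position 0: 2.6987.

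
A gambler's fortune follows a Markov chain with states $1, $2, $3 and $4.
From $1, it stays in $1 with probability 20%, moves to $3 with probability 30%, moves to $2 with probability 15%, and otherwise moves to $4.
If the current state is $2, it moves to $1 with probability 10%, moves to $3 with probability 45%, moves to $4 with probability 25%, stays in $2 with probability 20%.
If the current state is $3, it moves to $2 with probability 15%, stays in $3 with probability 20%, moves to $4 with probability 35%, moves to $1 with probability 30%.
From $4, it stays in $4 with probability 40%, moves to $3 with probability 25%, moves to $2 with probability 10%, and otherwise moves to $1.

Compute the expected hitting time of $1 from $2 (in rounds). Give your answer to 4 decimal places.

4.7400

Let t(s) be the expected number of rounds to first reach $1 from state s, with t($1) = 0. Conditioning on the first round:
t($2) = 1 + 0.2·t($2) + 0.45·t($3) + 0.25·t($4)
t($3) = 1 + 0.15·t($2) + 0.2·t($3) + 0.35·t($4)
t($4) = 1 + 0.1·t($2) + 0.25·t($3) + 0.4·t($4)
Solving: t($2) = 4.7400, t($3) = 3.9299, t($4) = 4.0941.
Expected rounds from $2 to $1: 4.7400.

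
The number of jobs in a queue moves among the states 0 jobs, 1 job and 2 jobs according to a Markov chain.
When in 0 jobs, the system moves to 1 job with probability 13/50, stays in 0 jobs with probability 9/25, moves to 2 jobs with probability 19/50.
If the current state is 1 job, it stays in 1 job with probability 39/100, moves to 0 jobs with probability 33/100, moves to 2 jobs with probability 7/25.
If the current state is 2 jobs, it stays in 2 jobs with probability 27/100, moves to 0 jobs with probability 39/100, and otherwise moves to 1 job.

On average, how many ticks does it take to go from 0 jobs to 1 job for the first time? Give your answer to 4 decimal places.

Let t(s) be the expected number of ticks to first reach 1 job from state s, with t(1 job) = 0. Conditioning on the first tick:
t(0 jobs) = 1 + 0.36·t(0 jobs) + 0.38·t(2 jobs)
t(2 jobs) = 1 + 0.39·t(0 jobs) + 0.27·t(2 jobs)
Solving: t(0 jobs) = 3.4796, t(2 jobs) = 3.2288.
Expected ticks from 0 jobs to 1 job: 3.4796.

3.4796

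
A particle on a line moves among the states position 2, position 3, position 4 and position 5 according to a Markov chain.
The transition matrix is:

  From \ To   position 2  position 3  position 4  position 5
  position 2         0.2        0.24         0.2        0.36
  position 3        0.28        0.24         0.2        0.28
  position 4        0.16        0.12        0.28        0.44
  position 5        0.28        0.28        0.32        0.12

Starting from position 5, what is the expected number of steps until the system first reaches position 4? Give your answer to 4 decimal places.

3.8793

Let t(s) be the expected number of steps to first reach position 4 from state s, with t(position 4) = 0. Conditioning on the first step:
t(position 2) = 1 + 0.2·t(position 2) + 0.24·t(position 3) + 0.36·t(position 5)
t(position 3) = 1 + 0.28·t(position 2) + 0.24·t(position 3) + 0.28·t(position 5)
t(position 5) = 1 + 0.28·t(position 2) + 0.28·t(position 3) + 0.12·t(position 5)
Solving: t(position 2) = 4.2938, t(position 3) = 4.3269, t(position 5) = 3.8793.
Expected steps from position 5 to position 4: 3.8793.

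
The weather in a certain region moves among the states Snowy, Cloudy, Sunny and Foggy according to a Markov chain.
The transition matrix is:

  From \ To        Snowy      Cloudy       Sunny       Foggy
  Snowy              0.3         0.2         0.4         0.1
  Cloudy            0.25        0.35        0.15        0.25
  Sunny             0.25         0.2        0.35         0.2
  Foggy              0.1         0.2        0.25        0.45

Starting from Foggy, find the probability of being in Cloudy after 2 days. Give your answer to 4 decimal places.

0.2300

Propagate the distribution vector 2 days from Foggy.
After 0 days: (0.0000, 0.0000, 0.0000, 1.0000)
After 1 day: (0.1000, 0.2000, 0.2500, 0.4500)
After 2 days: (0.1875, 0.2300, 0.2700, 0.3125)
P(in Cloudy after 2 days) = 0.2300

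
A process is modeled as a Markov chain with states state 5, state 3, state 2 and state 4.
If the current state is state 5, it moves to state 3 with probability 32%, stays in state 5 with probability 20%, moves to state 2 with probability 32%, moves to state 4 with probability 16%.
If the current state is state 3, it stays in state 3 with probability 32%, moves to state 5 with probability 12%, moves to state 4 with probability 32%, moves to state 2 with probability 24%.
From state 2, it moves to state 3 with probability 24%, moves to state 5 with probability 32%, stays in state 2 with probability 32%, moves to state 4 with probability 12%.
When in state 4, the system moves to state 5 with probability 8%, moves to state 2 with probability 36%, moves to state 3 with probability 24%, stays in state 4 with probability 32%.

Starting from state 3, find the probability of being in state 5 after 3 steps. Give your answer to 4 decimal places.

Propagate the distribution vector 3 steps from state 3.
After 0 steps: (0.0000, 1.0000, 0.0000, 0.0000)
After 1 step: (0.1200, 0.3200, 0.2400, 0.3200)
After 2 steps: (0.1648, 0.2752, 0.3072, 0.2528)
After 3 steps: (0.1845, 0.2752, 0.3081, 0.2322)
P(in state 5 after 3 steps) = 0.1845

0.1845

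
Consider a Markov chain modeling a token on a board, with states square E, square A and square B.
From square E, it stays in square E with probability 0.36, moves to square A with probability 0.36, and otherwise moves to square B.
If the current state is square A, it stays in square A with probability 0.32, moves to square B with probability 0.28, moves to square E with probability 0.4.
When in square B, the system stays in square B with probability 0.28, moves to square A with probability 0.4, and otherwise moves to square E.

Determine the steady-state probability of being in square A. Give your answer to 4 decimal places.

0.3569

Let the stationary distribution be π with π = πP and π_1 + π_2 + π_3 = 1.
π_1 = 0.36·π_1 + 0.4·π_2 + 0.32·π_3
π_2 = 0.36·π_1 + 0.32·π_2 + 0.4·π_3
Solving with the normalization constraint gives π = (0.3631, 0.3569, 0.2800).
So the stationary probability of square A is 0.3569.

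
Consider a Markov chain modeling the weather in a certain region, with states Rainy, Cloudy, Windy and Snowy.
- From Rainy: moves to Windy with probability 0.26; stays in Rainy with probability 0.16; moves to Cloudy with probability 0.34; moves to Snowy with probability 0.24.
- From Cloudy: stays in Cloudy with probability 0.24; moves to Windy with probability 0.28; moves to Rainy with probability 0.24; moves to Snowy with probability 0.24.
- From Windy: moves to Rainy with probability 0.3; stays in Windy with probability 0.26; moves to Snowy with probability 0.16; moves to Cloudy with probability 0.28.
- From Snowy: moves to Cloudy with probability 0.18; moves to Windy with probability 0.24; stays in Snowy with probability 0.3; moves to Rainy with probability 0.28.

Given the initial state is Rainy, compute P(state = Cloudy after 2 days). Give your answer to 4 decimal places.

0.2520

Propagate the distribution vector 2 days from Rainy.
After 0 days: (1.0000, 0.0000, 0.0000, 0.0000)
After 1 day: (0.1600, 0.3400, 0.2600, 0.2400)
After 2 days: (0.2524, 0.2520, 0.2620, 0.2336)
P(in Cloudy after 2 days) = 0.2520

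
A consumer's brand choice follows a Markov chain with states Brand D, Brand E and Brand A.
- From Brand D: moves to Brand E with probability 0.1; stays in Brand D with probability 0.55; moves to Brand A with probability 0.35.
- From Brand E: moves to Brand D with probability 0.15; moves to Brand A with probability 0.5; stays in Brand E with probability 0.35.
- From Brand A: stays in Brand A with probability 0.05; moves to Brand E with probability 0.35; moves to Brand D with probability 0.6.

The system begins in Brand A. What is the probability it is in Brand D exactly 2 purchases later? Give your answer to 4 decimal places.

0.4125

Sum over the intermediate state after 1 purchase:
P = P(Brand A→Brand D)·P(Brand D→Brand D) + P(Brand A→Brand E)·P(Brand E→Brand D) + P(Brand A→Brand A)·P(Brand A→Brand D)
  = 0.6×0.55 + 0.35×0.15 + 0.05×0.6
  = 0.3300 + 0.0525 + 0.0300 = 0.4125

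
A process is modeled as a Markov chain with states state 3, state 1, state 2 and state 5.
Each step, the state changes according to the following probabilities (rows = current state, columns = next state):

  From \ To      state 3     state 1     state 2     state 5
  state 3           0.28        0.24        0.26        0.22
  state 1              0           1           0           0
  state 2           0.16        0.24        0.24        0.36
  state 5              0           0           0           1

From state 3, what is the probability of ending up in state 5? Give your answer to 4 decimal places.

Let h(s) be the probability of absorption at state 5 starting from transient state s. Then h(state 5) = 1 and h(state 1) = 0. By first-step analysis:
h(state 3) = 0.28·h(state 3) + 0.24·0 + 0.26·h(state 2) + 0.22·1
h(state 2) = 0.16·h(state 3) + 0.24·0 + 0.24·h(state 2) + 0.36·1
Solving: h(state 3) = 0.5158, h(state 2) = 0.5823.
Starting from state 3, the probability is 0.5158.

0.5158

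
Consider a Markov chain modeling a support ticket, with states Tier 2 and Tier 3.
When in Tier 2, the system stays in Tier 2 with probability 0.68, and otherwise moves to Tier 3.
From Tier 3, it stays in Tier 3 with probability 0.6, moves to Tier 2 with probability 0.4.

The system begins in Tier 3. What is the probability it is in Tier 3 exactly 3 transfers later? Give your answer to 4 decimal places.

Propagate the distribution vector 3 transfers from Tier 3.
After 0 transfers: (0.0000, 1.0000)
After 1 transfer: (0.4000, 0.6000)
After 2 transfers: (0.5120, 0.4880)
After 3 transfers: (0.5434, 0.4566)
P(in Tier 3 after 3 transfers) = 0.4566

0.4566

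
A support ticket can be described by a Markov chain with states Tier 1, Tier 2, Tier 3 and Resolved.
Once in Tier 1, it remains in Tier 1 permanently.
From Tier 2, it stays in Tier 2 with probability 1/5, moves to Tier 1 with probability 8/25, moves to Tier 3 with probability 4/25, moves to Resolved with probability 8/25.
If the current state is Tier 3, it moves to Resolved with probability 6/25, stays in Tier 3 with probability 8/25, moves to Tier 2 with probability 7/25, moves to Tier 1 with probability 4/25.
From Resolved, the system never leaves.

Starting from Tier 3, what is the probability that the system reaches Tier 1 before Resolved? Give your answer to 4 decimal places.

Let h(s) be the probability of absorption at Tier 1 starting from transient state s. Then h(Tier 1) = 1 and h(Resolved) = 0. By first-step analysis:
h(Tier 2) = 0.32·1 + 0.2·h(Tier 2) + 0.16·h(Tier 3) + 0.32·0
h(Tier 3) = 0.16·1 + 0.28·h(Tier 2) + 0.32·h(Tier 3) + 0.24·0
Solving: h(Tier 2) = 0.4872, h(Tier 3) = 0.4359.
Starting from Tier 3, the probability is 0.4359.

0.4359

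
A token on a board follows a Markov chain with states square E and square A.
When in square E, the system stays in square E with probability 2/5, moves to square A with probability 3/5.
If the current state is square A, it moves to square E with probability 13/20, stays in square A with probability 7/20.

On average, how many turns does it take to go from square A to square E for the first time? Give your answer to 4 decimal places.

Let t(s) be the expected number of turns to first reach square E from state s, with t(square E) = 0. Conditioning on the first turn:
t(square A) = 1 + 0.35·t(square A)
Solving: t(square A) = 1.5385.
Expected turns from square A to square E: 1.5385.

1.5385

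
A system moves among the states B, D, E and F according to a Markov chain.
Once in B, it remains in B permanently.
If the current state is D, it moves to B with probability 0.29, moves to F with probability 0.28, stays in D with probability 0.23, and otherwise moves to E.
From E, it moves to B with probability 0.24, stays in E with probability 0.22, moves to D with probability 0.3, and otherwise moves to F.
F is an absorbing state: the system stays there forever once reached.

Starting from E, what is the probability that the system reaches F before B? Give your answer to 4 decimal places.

0.4972

Let h(s) be the probability of absorption at F starting from transient state s. Then h(F) = 1 and h(B) = 0. By first-step analysis:
h(D) = 0.29·0 + 0.23·h(D) + 0.2·h(E) + 0.28·1
h(E) = 0.24·0 + 0.3·h(D) + 0.22·h(E) + 0.24·1
Solving: h(D) = 0.4928, h(E) = 0.4972.
Starting from E, the probability is 0.4972.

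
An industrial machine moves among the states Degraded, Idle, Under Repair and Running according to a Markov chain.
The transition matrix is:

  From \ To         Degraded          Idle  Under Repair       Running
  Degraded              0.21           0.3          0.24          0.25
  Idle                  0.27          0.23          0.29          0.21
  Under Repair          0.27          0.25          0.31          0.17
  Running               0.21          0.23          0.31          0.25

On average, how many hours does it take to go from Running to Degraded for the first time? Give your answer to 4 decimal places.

Let t(s) be the expected number of hours to first reach Degraded from state s, with t(Degraded) = 0. Conditioning on the first hour:
t(Idle) = 1 + 0.23·t(Idle) + 0.29·t(Under Repair) + 0.21·t(Running)
t(Under Repair) = 1 + 0.25·t(Idle) + 0.31·t(Under Repair) + 0.17·t(Running)
t(Running) = 1 + 0.23·t(Idle) + 0.31·t(Under Repair) + 0.25·t(Running)
Solving: t(Idle) = 3.8816, t(Under Repair) = 3.8717, t(Running) = 4.1240.
Expected hours from Running to Degraded: 4.1240.

4.1240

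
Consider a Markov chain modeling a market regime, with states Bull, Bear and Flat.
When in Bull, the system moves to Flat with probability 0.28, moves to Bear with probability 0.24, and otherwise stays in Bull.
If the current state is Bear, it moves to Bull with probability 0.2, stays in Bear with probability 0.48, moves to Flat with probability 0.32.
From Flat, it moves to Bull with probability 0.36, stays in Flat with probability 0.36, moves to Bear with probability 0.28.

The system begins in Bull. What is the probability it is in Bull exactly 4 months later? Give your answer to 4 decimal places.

0.3505

Propagate the distribution vector 4 months from Bull.
After 0 months: (1.0000, 0.0000, 0.0000)
After 1 month: (0.4800, 0.2400, 0.2800)
After 2 months: (0.3792, 0.3088, 0.3120)
After 3 months: (0.3561, 0.3266, 0.3173)
After 4 months: (0.3505, 0.3311, 0.3184)
P(in Bull after 4 months) = 0.3505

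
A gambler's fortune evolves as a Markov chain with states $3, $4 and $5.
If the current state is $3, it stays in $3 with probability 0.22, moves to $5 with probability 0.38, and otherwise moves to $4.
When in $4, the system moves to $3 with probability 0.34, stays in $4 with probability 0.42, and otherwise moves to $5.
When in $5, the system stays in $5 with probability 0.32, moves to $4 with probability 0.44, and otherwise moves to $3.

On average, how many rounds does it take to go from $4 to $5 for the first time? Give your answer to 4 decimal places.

3.5398

Let t(s) be the expected number of rounds to first reach $5 from state s, with t($5) = 0. Conditioning on the first round:
t($3) = 1 + 0.22·t($3) + 0.4·t($4)
t($4) = 1 + 0.34·t($3) + 0.42·t($4)
Solving: t($3) = 3.0973, t($4) = 3.5398.
Expected rounds from $4 to $5: 3.5398.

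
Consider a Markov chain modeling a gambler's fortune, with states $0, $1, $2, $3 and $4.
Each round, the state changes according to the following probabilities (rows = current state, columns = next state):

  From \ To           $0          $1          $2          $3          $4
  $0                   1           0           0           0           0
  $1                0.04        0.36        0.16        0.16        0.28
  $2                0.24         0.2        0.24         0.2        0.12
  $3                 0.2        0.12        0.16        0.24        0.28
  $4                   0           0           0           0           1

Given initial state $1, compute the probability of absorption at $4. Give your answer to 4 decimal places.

Let h(s) be the probability of absorption at $4 starting from transient state s. Then h($4) = 1 and h($0) = 0. By first-step analysis:
h($1) = 0.04·0 + 0.36·h($1) + 0.16·h($2) + 0.16·h($3) + 0.28·1
h($2) = 0.24·0 + 0.2·h($1) + 0.24·h($2) + 0.2·h($3) + 0.12·1
h($3) = 0.2·0 + 0.12·h($1) + 0.16·h($2) + 0.24·h($3) + 0.28·1
Solving: h($1) = 0.7084, h($2) = 0.4983, h($3) = 0.5852.
Starting from $1, the probability is 0.7084.

0.7084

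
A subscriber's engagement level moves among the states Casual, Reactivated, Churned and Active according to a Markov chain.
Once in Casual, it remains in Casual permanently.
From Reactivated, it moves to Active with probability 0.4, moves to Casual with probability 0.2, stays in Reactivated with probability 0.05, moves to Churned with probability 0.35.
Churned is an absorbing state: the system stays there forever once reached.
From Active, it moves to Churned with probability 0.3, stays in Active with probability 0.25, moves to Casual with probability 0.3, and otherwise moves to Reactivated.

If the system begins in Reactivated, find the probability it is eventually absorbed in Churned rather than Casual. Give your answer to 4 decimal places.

0.5862

Let h(s) be the probability of absorption at Churned starting from transient state s. Then h(Churned) = 1 and h(Casual) = 0. By first-step analysis:
h(Reactivated) = 0.2·0 + 0.05·h(Reactivated) + 0.35·1 + 0.4·h(Active)
h(Active) = 0.3·0 + 0.15·h(Reactivated) + 0.3·1 + 0.25·h(Active)
Solving: h(Reactivated) = 0.5862, h(Active) = 0.5172.
Starting from Reactivated, the probability is 0.5862.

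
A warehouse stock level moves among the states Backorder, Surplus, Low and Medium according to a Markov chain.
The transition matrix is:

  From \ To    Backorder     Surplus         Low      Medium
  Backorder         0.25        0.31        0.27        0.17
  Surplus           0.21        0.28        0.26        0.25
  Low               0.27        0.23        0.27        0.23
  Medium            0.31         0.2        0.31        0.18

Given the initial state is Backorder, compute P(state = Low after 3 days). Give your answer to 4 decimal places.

Propagate the distribution vector 3 days from Backorder.
After 0 days: (1.0000, 0.0000, 0.0000, 0.0000)
After 1 day: (0.2500, 0.3100, 0.2700, 0.1700)
After 2 days: (0.2532, 0.2604, 0.2737, 0.2127)
After 3 days: (0.2578, 0.2569, 0.2759, 0.2094)
P(in Low after 3 days) = 0.2759

0.2759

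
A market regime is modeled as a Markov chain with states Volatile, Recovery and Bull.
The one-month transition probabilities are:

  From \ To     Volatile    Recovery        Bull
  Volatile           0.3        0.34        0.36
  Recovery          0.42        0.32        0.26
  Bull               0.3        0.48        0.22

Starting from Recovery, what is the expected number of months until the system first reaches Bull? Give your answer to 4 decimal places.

Let t(s) be the expected number of months to first reach Bull from state s, with t(Bull) = 0. Conditioning on the first month:
t(Volatile) = 1 + 0.3·t(Volatile) + 0.34·t(Recovery)
t(Recovery) = 1 + 0.42·t(Volatile) + 0.32·t(Recovery)
Solving: t(Volatile) = 3.0612, t(Recovery) = 3.3613.
Expected months from Recovery to Bull: 3.3613.

3.3613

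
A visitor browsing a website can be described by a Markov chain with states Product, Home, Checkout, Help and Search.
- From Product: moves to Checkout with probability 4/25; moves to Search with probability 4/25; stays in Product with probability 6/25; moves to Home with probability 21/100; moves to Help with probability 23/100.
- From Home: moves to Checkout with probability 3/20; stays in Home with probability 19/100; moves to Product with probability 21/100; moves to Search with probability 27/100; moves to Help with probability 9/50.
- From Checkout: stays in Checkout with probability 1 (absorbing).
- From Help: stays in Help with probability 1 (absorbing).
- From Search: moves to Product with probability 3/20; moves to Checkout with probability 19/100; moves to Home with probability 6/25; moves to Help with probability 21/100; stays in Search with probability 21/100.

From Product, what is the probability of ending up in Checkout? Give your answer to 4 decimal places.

0.4316

Let h(s) be the probability of absorption at Checkout starting from transient state s. Then h(Checkout) = 1 and h(Help) = 0. By first-step analysis:
h(Product) = 0.24·h(Product) + 0.21·h(Home) + 0.16·1 + 0.23·0 + 0.16·h(Search)
h(Home) = 0.21·h(Product) + 0.19·h(Home) + 0.15·1 + 0.18·0 + 0.27·h(Search)
h(Search) = 0.15·h(Product) + 0.24·h(Home) + 0.19·1 + 0.21·0 + 0.21·h(Search)
Solving: h(Product) = 0.4316, h(Home) = 0.4501, h(Search) = 0.4592.
Starting from Product, the probability is 0.4316.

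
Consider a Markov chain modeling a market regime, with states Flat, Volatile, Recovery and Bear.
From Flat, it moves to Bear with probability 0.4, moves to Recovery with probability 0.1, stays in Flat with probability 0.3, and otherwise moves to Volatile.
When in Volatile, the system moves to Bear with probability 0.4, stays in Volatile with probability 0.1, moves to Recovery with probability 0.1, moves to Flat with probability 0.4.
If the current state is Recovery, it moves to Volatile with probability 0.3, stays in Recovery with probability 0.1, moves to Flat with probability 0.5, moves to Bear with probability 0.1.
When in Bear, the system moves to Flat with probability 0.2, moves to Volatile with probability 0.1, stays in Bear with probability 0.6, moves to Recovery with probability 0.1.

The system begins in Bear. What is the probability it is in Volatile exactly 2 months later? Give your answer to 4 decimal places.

Propagate the distribution vector 2 months from Bear.
After 0 months: (0.0000, 0.0000, 0.0000, 1.0000)
After 1 month: (0.2000, 0.1000, 0.1000, 0.6000)
After 2 months: (0.2700, 0.1400, 0.1000, 0.4900)
P(in Volatile after 2 months) = 0.1400

0.1400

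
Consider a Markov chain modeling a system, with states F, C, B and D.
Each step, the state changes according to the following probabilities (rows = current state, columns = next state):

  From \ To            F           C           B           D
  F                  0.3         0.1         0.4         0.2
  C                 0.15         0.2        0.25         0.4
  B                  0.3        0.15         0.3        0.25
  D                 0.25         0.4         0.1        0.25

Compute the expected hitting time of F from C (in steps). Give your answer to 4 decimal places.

Let t(s) be the expected number of steps to first reach F from state s, with t(F) = 0. Conditioning on the first step:
t(C) = 1 + 0.2·t(C) + 0.25·t(B) + 0.4·t(D)
t(B) = 1 + 0.15·t(C) + 0.3·t(B) + 0.25·t(D)
t(D) = 1 + 0.4·t(C) + 0.1·t(B) + 0.25·t(D)
Solving: t(C) = 4.6750, t(B) = 3.9869, t(D) = 4.3583.
Expected steps from C to F: 4.6750.

4.6750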